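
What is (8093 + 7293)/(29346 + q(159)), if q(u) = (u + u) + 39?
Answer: 15386/29703 ≈ 0.51799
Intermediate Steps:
q(u) = 39 + 2*u (q(u) = 2*u + 39 = 39 + 2*u)
(8093 + 7293)/(29346 + q(159)) = (8093 + 7293)/(29346 + (39 + 2*159)) = 15386/(29346 + (39 + 318)) = 15386/(29346 + 357) = 15386/29703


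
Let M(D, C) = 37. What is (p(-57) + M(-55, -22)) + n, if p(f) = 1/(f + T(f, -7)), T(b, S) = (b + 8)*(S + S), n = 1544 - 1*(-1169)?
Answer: 1729751/629 ≈ 2750.0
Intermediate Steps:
n = 2713 (n = 1544 + 1169 = 2713)
T(b, S) = 2*S*(8 + b) (T(b, S) = (8 + b)*(2*S) = 2*S*(8 + b))
p(f) = 1/(-112 - 13*f) (p(f) = 1/(f + 2*(-7)*(8 + f)) = 1/(f + (-112 - 14*f)) = 1/(-112 - 13*f))
(p(-57) + M(-55, -22)) + n = (1/(-112 - 13*(-57)) + 37) + 2713 = (1/(-112 + 741) + 37) + 2713 = (1/629 + 37) + 2713 = 23274/629 + 2713 = 1729751/629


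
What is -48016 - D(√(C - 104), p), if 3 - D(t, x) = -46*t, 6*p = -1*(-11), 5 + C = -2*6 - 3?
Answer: -48019 - 92*I*√31 ≈ -48019.0 - 512.23*I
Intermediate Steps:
C = -20 (C = -5 + (-2*6 - 3) = -5 + (-12 - 3) = -5 - 15 = -20)
p = 11/6 (p = (-1*(-11))/6 = (⅙)*11 = 11/6 ≈ 1.8333)
D(t, x) = 3 + 46*t (D(t, x) = 3 - (-46)*t = 3 + 46*t)
-48016 - D(√(C - 104), p) = -48016 - (3 + 46*√(-20 - 104)) = -48016 - (3 + 46*√(-124)) = -48016 - (3 + 46*(2*I*√31)) = -48016 - (3 + 92*I*√31) = -48016 + (-3 - 92*I*√31) = -48019 - 92*I*√31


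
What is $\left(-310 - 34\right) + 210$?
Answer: $-134$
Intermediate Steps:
$\left(-310 - 34\right) + 210 = -344 + 210 = -134$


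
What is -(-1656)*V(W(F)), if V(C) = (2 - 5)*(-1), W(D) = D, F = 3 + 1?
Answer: 4968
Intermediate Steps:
F = 4
V(C) = 3 (V(C) = -3*(-1) = 3)
-(-1656)*V(W(F)) = -(-1656)*3 = -69*(-72) = 4968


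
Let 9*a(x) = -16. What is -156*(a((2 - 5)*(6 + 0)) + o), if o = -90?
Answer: 42952/3 ≈ 14317.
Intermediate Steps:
a(x) = -16/9 (a(x) = (1/9)*(-16) = -16/9)
-156*(a((2 - 5)*(6 + 0)) + o) = -156*(-16/9 - 90) = -156*(-826/9) = 42952/3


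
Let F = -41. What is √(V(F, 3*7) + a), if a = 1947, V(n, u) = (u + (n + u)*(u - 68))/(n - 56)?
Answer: √18226106/97 ≈ 44.012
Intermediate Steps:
V(n, u) = (u + (-68 + u)*(n + u))/(-56 + n) (V(n, u) = (u + (n + u)*(-68 + u))/(-56 + n) = (u + (-68 + u)*(n + u))/(-56 + n))
√(V(F, 3*7) + a) = √(((3*7)² - 68*(-41) - 201*7 - 123*7)/(-56 - 41) + 1947) = √((21² + 2788 - 67*21 - 41*21)/(-97) + 1947) = √(-(441 + 2788 - 1407 - 861)/97 + 1947) = √(-1/97*961 + 1947) = √(-961/97 + 1947) = √(187898/97) = √18226106/97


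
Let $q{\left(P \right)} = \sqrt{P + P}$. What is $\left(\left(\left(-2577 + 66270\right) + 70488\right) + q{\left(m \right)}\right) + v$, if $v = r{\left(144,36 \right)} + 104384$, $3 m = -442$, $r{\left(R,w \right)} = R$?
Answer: $238709 + \frac{2 i \sqrt{663}}{3} \approx 2.3871 \cdot 10^{5} + 17.166 i$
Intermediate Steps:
$m = - \frac{442}{3}$ ($m = \frac{1}{3} \left(-442\right) = - \frac{442}{3} \approx -147.33$)
$q{\left(P \right)} = \sqrt{2} \sqrt{P}$ ($q{\left(P \right)} = \sqrt{2 P} = \sqrt{2} \sqrt{P}$)
$v = 104528$ ($v = 144 + 104384 = 104528$)
$\left(\left(\left(-2577 + 66270\right) + 70488\right) + q{\left(m \right)}\right) + v = \left(\left(\left(-2577 + 66270\right) + 70488\right) + \sqrt{2} \sqrt{- \frac{442}{3}}\right) + 104528 = \left(\left(63693 + 70488\right) + \sqrt{2} \frac{i \sqrt{1326}}{3}\right) + 104528 = \left(134181 + \frac{2 i \sqrt{663}}{3}\right) + 104528 = 238709 + \frac{2 i \sqrt{663}}{3}$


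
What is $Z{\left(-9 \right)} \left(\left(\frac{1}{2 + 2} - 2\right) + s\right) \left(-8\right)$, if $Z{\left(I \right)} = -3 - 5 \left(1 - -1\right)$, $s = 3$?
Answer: $130$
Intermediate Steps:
$Z{\left(I \right)} = -13$ ($Z{\left(I \right)} = -3 - 5 \left(1 + 1\right) = -3 - 10 = -13$)
$Z{\left(-9 \right)} \left(\left(\frac{1}{2 + 2} - 2\right) + s\right) \left(-8\right) = - 13 \left(\left(\frac{1}{2 + 2} - 2\right) + 3\right) \left(-8\right) = - 13 \left(\left(\frac{1}{4} - 2\right) + 3\right) \left(-8\right) = - 13 \left(- \frac{7}{4} + 3\right) \left(-8\right) = - 13 \cdot \frac{5}{4} \left(-8\right) = \left(-13\right) \left(-10\right) = 130$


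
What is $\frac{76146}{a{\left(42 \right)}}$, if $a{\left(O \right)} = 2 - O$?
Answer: $- \frac{38073}{20} \approx -1903.7$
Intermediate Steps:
$\frac{76146}{a{\left(42 \right)}} = \frac{76146}{2 - 42} = \frac{76146}{-40} = 76146 \left(- \frac{1}{40}\right) = - \frac{38073}{20}$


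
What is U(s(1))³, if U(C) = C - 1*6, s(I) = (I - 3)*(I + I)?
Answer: -1000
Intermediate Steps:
s(I) = 2*I*(-3 + I) (s(I) = (-3 + I)*(2*I) = 2*I*(-3 + I))
U(C) = -6 + C (U(C) = C - 6 = -6 + C)
U(s(1))³ = (-6 + 2*1*(-3 + 1))³ = (-6 + 2*1*(-2))³ = (-6 - 4)³ = (-10)³ = -1000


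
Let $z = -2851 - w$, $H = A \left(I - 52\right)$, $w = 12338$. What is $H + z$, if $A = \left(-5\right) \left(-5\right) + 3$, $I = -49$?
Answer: $-18017$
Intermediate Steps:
$A = 28$ ($A = 25 + 3 = 28$)
$H = -2828$ ($H = 28 \left(-49 - 52\right) = 28 \left(-101\right) = -2828$)
$z = -15189$ ($z = -2851 - 12338 = -15189$)
$H + z = -2828 - 15189 = -18017$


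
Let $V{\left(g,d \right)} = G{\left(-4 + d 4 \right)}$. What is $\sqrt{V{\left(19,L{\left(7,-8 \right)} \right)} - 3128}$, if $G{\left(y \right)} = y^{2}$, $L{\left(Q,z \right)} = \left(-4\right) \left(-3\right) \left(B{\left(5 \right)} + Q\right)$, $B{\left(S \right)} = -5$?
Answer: $2 \sqrt{1334} \approx 73.048$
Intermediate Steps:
$L{\left(Q,z \right)} = -60 + 12 Q$ ($L{\left(Q,z \right)} = \left(-4\right) \left(-3\right) \left(-5 + Q\right) = 12 \left(-5 + Q\right) = -60 + 12 Q$)
$V{\left(g,d \right)} = \left(-4 + 4 d\right)^{2}$ ($V{\left(g,d \right)} = \left(-4 + d 4\right)^{2} = \left(-4 + 4 d\right)^{2}$)
$\sqrt{V{\left(19,L{\left(7,-8 \right)} \right)} - 3128} = \sqrt{16 \left(-1 + \left(-60 + 12 \cdot 7\right)\right)^{2} - 3128} = \sqrt{16 \left(-1 + \left(-60 + 84\right)\right)^{2} - 3128} = \sqrt{16 \left(-1 + 24\right)^{2} - 3128} = \sqrt{16 \cdot 23^{2} - 3128} = \sqrt{16 \cdot 529 - 3128} = \sqrt{8464 - 3128} = \sqrt{5336} = 2 \sqrt{1334}$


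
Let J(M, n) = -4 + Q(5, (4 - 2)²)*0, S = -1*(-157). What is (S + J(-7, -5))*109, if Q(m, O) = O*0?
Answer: 16677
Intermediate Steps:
Q(m, O) = 0
S = 157
J(M, n) = -4 (J(M, n) = -4 + 0*0 = -4 + 0 = -4)
(S + J(-7, -5))*109 = (157 - 4)*109 = 153*109 = 16677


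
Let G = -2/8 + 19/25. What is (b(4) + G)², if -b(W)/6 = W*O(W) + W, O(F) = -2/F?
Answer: 1320201/10000 ≈ 132.02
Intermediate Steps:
b(W) = 12 - 6*W (b(W) = -6*(W*(-2/W) + W) = -6*(-2 + W) = 12 - 6*W)
G = 51/100 (G = -2*⅛ + 19*(1/25) = -¼ + 19/25 = 51/100 ≈ 0.51000)
(b(4) + G)² = ((12 - 6*4) + 51/100)² = ((12 - 24) + 51/100)² = (-12 + 51/100)² = (-1149/100)² = 1320201/10000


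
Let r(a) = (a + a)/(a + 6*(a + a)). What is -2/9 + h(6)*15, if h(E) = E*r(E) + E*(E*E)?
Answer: 380674/117 ≈ 3253.6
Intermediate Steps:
r(a) = 2/13 (r(a) = (2*a)/(a + 6*(2*a)) = (2*a)/(a + 12*a) = (2*a)/((13*a)) = (2*a)*(1/(13*a)) = 2/13)
h(E) = E**3 + 2*E/13 (h(E) = E*(2/13) + E*(E*E) = 2*E/13 + E*E**2 = 2*E/13 + E**3 = E**3 + 2*E/13)
-2/9 + h(6)*15 = -2/9 + (6*(2/13 + 6**2))*15 = -2*1/9 + (6*(2/13 + 36))*15 = -2/9 + (6*(470/13))*15 = -2/9 + (2820/13)*15 = -2/9 + 42300/13 = 380674/117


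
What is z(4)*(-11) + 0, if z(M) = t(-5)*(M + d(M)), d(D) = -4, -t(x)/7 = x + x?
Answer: 0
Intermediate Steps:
t(x) = -14*x (t(x) = -7*(x + x) = -14*x)
z(M) = -280 + 70*M (z(M) = (-14*(-5))*(M - 4) = 70*(-4 + M) = -280 + 70*M)
z(4)*(-11) + 0 = (-280 + 70*4)*(-11) + 0 = (-280 + 280)*(-11) + 0 = 0*(-11) + 0 = 0 + 0 = 0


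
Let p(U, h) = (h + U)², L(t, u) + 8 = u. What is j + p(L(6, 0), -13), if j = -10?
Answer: 431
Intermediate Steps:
L(t, u) = -8 + u
p(U, h) = (U + h)²
j + p(L(6, 0), -13) = -10 + ((-8 + 0) - 13)² = -10 + (-8 - 13)² = -10 + (-21)² = -10 + 441 = 431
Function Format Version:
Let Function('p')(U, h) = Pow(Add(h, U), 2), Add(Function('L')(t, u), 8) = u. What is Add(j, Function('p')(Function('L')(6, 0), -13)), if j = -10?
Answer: 431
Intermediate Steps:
Function('L')(t, u) = Add(-8, u)
Function('p')(U, h) = Pow(Add(U, h), 2)
Add(j, Function('p')(Function('L')(6, 0), -13)) = Add(-10, Pow(Add(Add(-8, 0), -13), 2)) = Add(-10, Pow(Add(-8, -13), 2)) = Add(-10, Pow(-21, 2)) = Add(-10, 441) = 431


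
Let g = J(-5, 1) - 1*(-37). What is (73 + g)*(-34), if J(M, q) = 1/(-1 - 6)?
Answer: -26146/7 ≈ -3735.1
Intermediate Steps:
J(M, q) = -⅐ (J(M, q) = 1/(-7) = -⅐)
g = 258/7 (g = -⅐ - 1*(-37) = -⅐ + 37 = 258/7 ≈ 36.857)
(73 + g)*(-34) = (73 + 258/7)*(-34) = (769/7)*(-34) = -26146/7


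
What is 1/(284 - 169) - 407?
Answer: -46804/115 ≈ -406.99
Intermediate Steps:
1/(284 - 169) - 407 = 1/115 - 407 = -46804/115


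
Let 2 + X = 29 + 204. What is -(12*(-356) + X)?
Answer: 4041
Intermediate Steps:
X = 231 (X = -2 + (29 + 204) = -2 + 233 = 231)
-(12*(-356) + X) = -(12*(-356) + 231) = -(-4272 + 231) = -1*(-4041) = 4041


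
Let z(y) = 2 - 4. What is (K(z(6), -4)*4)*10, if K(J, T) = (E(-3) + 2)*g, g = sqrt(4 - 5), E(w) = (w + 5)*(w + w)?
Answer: -400*I ≈ -400.0*I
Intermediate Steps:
E(w) = 2*w*(5 + w) (E(w) = (5 + w)*(2*w) = 2*w*(5 + w))
g = I (g = sqrt(-1) = I ≈ 1.0*I)
z(y) = -2
K(J, T) = -10*I (K(J, T) = (2*(-3)*(5 - 3) + 2)*I = (2*(-3)*2 + 2)*I = (-12 + 2)*I = -10*I)
(K(z(6), -4)*4)*10 = (-10*I*4)*10 = -40*I*10 = -400*I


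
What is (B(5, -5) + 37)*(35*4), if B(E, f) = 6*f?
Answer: 980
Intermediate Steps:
(B(5, -5) + 37)*(35*4) = (6*(-5) + 37)*(35*4) = (-30 + 37)*140 = 7*140 = 980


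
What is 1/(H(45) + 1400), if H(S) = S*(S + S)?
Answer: 1/5450 ≈ 0.00018349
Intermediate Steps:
H(S) = 2*S² (H(S) = S*(2*S) = 2*S²)
1/(H(45) + 1400) = 1/(2*45² + 1400) = 1/(2*2025 + 1400) = 1/(4050 + 1400) = 1/5450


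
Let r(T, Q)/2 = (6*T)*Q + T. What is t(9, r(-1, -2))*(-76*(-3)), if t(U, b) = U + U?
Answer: 4104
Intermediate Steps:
r(T, Q) = 2*T + 12*Q*T (r(T, Q) = 2*((6*T)*Q + T) = 2*(6*Q*T + T) = 2*(T + 6*Q*T) = 2*T + 12*Q*T)
t(U, b) = 2*U
t(9, r(-1, -2))*(-76*(-3)) = (2*9)*(-76*(-3)) = 18*228 = 4104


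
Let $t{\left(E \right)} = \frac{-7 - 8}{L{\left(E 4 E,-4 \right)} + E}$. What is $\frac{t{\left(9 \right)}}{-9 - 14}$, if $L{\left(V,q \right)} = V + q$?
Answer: $\frac{15}{7567} \approx 0.0019823$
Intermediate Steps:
$t{\left(E \right)} = - \frac{15}{-4 + E + 4 E^{2}}$ ($t{\left(E \right)} = \frac{-7 - 8}{\left(E 4 E - 4\right) + E} = - \frac{15}{\left(4 E E - 4\right) + E} = - \frac{15}{\left(4 E^{2} - 4\right) + E} = - \frac{15}{\left(-4 + 4 E^{2}\right) + E} = - \frac{15}{-4 + E + 4 E^{2}}$)
$\frac{t{\left(9 \right)}}{-9 - 14} = \frac{\left(-15\right) \frac{1}{-4 + 9 + 4 \cdot 9^{2}}}{-9 - 14} = \frac{\left(-15\right) \frac{1}{-4 + 9 + 4 \cdot 81}}{-23} = - \frac{\left(-15\right) \frac{1}{-4 + 9 + 324}}{23} = - \frac{\left(-15\right) \frac{1}{329}}{23} = \left(- \frac{1}{23}\right) \left(- \frac{15}{329}\right) = \frac{15}{7567}$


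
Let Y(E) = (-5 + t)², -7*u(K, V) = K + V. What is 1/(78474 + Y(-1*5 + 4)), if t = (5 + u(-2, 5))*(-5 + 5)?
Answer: 1/78499 ≈ 1.2739e-5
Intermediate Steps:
u(K, V) = -K/7 - V/7 (u(K, V) = -(K + V)/7 = -K/7 - V/7)
t = 0 (t = (5 + (-⅐*(-2) - ⅐*5))*(-5 + 5) = (5 + (2/7 - 5/7))*0 = (5 - 3/7)*0 = (32/7)*0 = 0)
Y(E) = 25 (Y(E) = (-5 + 0)² = (-5)² = 25)
1/(78474 + Y(-1*5 + 4)) = 1/(78474 + 25) = 1/78499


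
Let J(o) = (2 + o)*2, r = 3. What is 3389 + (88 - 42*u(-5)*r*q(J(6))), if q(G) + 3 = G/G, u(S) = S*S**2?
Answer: -28023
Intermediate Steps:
u(S) = S**3
J(o) = 4 + 2*o
q(G) = -2 (q(G) = -3 + G/G = -3 + 1 = -2)
3389 + (88 - 42*u(-5)*r*q(J(6))) = 3389 + (88 - 42*(-5)**3*3*(-2)) = 3389 + (88 - 42*(-125*3)*(-2)) = 3389 + (88 - (-15750)*(-2)) = 3389 + (88 - 42*750) = 3389 + (88 - 31500) = 3389 - 31412 = -28023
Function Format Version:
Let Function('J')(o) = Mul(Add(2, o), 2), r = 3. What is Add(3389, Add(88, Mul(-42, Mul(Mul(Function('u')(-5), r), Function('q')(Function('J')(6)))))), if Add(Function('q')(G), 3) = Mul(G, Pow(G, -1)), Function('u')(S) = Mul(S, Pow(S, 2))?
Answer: -28023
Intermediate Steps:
Function('u')(S) = Pow(S, 3)
Function('J')(o) = Add(4, Mul(2, o))
Function('q')(G) = -2 (Function('q')(G) = Add(-3, Mul(G, Pow(G, -1))) = Add(-3, 1) = -2)
Add(3389, Add(88, Mul(-42, Mul(Mul(Function('u')(-5), r), Function('q')(Function('J')(6)))))) = Add(3389, Add(88, Mul(-42, Mul(Mul(Pow(-5, 3), 3), -2)))) = Add(3389, Add(88, Mul(-42, Mul(Mul(-125, 3), -2)))) = Add(3389, Add(88, Mul(-42, Mul(-375, -2)))) = Add(3389, Add(88, Mul(-42, 750))) = Add(3389, Add(88, -31500)) = Add(3389, -31412) = -28023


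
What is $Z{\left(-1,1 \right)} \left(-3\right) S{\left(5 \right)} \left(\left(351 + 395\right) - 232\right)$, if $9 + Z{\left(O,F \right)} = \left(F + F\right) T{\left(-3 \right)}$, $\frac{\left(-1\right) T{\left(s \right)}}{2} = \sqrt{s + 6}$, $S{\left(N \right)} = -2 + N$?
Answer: $41634 + 18504 \sqrt{3} \approx 73684.0$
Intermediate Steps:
$T{\left(s \right)} = - 2 \sqrt{6 + s}$ ($T{\left(s \right)} = - 2 \sqrt{s + 6} = - 2 \sqrt{6 + s}$)
$Z{\left(O,F \right)} = -9 - 4 F \sqrt{3}$ ($Z{\left(O,F \right)} = -9 + \left(F + F\right) \left(- 2 \sqrt{6 - 3}\right) = -9 + 2 F \left(- 2 \sqrt{3}\right) = -9 - 4 F \sqrt{3}$)
$Z{\left(-1,1 \right)} \left(-3\right) S{\left(5 \right)} \left(\left(351 + 395\right) - 232\right) = \left(-9 - 4 \sqrt{3}\right) \left(-3\right) \left(-2 + 5\right) \left(\left(351 + 395\right) - 232\right) = \left(-9 - 4 \sqrt{3}\right) \left(-3\right) 3 \left(746 - 232\right) = \left(27 + 12 \sqrt{3}\right) 3 \cdot 514 = \left(81 + 36 \sqrt{3}\right) 514 = 41634 + 18504 \sqrt{3}$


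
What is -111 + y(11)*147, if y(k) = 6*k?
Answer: 9591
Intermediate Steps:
-111 + y(11)*147 = -111 + (6*11)*147 = -111 + 66*147 = -111 + 9702 = 9591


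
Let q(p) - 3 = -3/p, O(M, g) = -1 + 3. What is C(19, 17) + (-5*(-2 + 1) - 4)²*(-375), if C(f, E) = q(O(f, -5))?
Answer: -747/2 ≈ -373.50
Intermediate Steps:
O(M, g) = 2
q(p) = 3 - 3/p
C(f, E) = 3/2 (C(f, E) = 3 - 3/2 = 3/2)
C(19, 17) + (-5*(-2 + 1) - 4)²*(-375) = 3/2 + (-5*(-2 + 1) - 4)²*(-375) = 3/2 + (-5*(-1) - 4)²*(-375) = 3/2 + (5 - 4)²*(-375) = 3/2 + 1²*(-375) = 3/2 + 1*(-375) = 3/2 - 375 = -747/2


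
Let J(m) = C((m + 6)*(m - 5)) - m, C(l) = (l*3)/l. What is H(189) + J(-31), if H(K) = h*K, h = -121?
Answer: -22835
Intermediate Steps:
C(l) = 3 (C(l) = (3*l)/l = 3)
H(K) = -121*K
J(m) = 3 - m
H(189) + J(-31) = -121*189 + (3 - 1*(-31)) = -22869 + (3 + 31) = -22869 + 34 = -22835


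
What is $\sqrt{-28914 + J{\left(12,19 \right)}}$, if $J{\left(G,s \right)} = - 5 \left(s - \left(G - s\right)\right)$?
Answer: $2 i \sqrt{7261} \approx 170.42 i$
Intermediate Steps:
$J{\left(G,s \right)} = - 10 s + 5 G$ ($J{\left(G,s \right)} = - 5 \left(- G + 2 s\right) = - 10 s + 5 G$)
$\sqrt{-28914 + J{\left(12,19 \right)}} = \sqrt{-28914 + \left(\left(-10\right) 19 + 5 \cdot 12\right)} = \sqrt{-28914 + \left(-190 + 60\right)} = \sqrt{-28914 - 130} = \sqrt{-29044} = 2 i \sqrt{7261}$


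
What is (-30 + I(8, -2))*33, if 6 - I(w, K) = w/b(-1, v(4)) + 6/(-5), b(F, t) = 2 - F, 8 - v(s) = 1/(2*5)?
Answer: -4202/5 ≈ -840.40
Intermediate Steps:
v(s) = 79/10 (v(s) = 8 - 1/(2*5) = 8 - 1*⅒ = 8 - ⅒ = 79/10)
I(w, K) = 36/5 - w/3 (I(w, K) = 6 - (w/(2 - 1*(-1)) + 6/(-5)) = 6 - (w/(2 + 1) + 6*(-⅕)) = 6 - (w/3 - 6/5) = 6 - (-6/5 + w/3) = 6 + (6/5 - w/3) = 36/5 - w/3)
(-30 + I(8, -2))*33 = (-30 + (36/5 - ⅓*8))*33 = (-30 + (36/5 - 8/3))*33 = (-30 + 68/15)*33 = -382/15*33 = -4202/5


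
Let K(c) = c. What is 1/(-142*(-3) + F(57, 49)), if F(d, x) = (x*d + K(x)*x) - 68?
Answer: 1/5552 ≈ 0.00018012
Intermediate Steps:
F(d, x) = -68 + x**2 + d*x (F(d, x) = (x*d + x*x) - 68 = (d*x + x**2) - 68 = (x**2 + d*x) - 68 = -68 + x**2 + d*x)
1/(-142*(-3) + F(57, 49)) = 1/(-142*(-3) + (-68 + 49**2 + 57*49)) = 1/(426 + (-68 + 2401 + 2793)) = 1/(426 + 5126) = 1/5552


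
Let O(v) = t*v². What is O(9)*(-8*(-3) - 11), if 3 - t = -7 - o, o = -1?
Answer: 9477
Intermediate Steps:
t = 9 (t = 3 - (-7 - 1*(-1)) = 3 - (-7 + 1) = 3 - 1*(-6) = 3 + 6 = 9)
O(v) = 9*v²
O(9)*(-8*(-3) - 11) = (9*9²)*(-8*(-3) - 11) = (9*81)*(24 - 11) = 729*13 = 9477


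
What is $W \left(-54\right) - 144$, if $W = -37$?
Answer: $1854$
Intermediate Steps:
$W \left(-54\right) - 144 = \left(-37\right) \left(-54\right) - 144 = 1998 - 144 = 1854$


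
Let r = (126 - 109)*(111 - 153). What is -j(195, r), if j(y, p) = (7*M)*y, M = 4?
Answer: -5460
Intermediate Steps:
r = -714 (r = 17*(-42) = -714)
j(y, p) = 28*y (j(y, p) = (7*4)*y = 28*y)
-j(195, r) = -28*195 = -1*5460 = -5460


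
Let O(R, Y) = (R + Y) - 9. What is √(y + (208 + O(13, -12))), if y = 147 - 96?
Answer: √251 ≈ 15.843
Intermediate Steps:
O(R, Y) = -9 + R + Y
y = 51
√(y + (208 + O(13, -12))) = √(51 + (208 + (-9 + 13 - 12))) = √(51 + (208 - 8)) = √(51 + 200) = √251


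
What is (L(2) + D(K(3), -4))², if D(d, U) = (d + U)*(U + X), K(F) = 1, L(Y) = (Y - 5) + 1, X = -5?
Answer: 625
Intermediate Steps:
L(Y) = -4 + Y (L(Y) = (-5 + Y) + 1 = -4 + Y)
D(d, U) = (-5 + U)*(U + d) (D(d, U) = (d + U)*(U - 5) = (U + d)*(-5 + U) = (-5 + U)*(U + d))
(L(2) + D(K(3), -4))² = ((-4 + 2) + ((-4)² - 5*(-4) - 5*1 - 4*1))² = (-2 + (16 + 20 - 5 - 4))² = (-2 + 27)² = 25² = 625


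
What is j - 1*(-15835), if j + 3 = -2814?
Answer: 13018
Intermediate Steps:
j = -2817 (j = -3 - 2814 = -2817)
j - 1*(-15835) = -2817 - 1*(-15835) = -2817 + 15835 = 13018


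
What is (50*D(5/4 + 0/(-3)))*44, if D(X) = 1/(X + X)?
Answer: 880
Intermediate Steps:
D(X) = 1/(2*X)
(50*D(5/4 + 0/(-3)))*44 = (50*(1/(2*(5/4 + 0/(-3)))))*44 = (50*(1/(2*(5*(1/4) + 0*(-1/3)))))*44 = (50*(1/(2*(5/4 + 0))))*44 = (50*(1/(2*(5/4))))*44 = (50*((1/2)*(4/5)))*44 = (50*(2/5))*44 = 20*44 = 880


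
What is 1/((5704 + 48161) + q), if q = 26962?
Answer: 1/80827 ≈ 1.2372e-5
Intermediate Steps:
1/((5704 + 48161) + q) = 1/((5704 + 48161) + 26962) = 1/(53865 + 26962) = 1/80827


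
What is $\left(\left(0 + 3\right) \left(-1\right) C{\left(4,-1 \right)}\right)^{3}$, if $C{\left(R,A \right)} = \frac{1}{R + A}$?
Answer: $-1$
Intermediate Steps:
$C{\left(R,A \right)} = \frac{1}{A + R}$
$\left(\left(0 + 3\right) \left(-1\right) C{\left(4,-1 \right)}\right)^{3} = \left(\frac{\left(0 + 3\right) \left(-1\right)}{-1 + 4}\right)^{3} = \left(\frac{3 \left(-1\right)}{3}\right)^{3} = \left(\left(-3\right) \frac{1}{3}\right)^{3} = \left(-1\right)^{3} = -1$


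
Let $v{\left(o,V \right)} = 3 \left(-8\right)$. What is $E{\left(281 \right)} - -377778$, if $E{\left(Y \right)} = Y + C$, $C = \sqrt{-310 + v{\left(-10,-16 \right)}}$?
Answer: $378059 + i \sqrt{334} \approx 3.7806 \cdot 10^{5} + 18.276 i$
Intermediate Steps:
$v{\left(o,V \right)} = -24$
$C = i \sqrt{334}$ ($C = \sqrt{-310 - 24} = \sqrt{-334} = i \sqrt{334} \approx 18.276 i$)
$E{\left(Y \right)} = Y + i \sqrt{334}$
$E{\left(281 \right)} - -377778 = \left(281 + i \sqrt{334}\right) - -377778 = \left(281 + i \sqrt{334}\right) + 377778 = 378059 + i \sqrt{334}$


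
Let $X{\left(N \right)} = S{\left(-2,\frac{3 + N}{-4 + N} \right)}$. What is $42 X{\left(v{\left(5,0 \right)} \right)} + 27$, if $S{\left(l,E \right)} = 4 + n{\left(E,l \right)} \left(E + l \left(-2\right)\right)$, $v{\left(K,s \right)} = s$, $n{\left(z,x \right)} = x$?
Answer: $-78$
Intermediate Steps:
$S{\left(l,E \right)} = 4 + l \left(E - 2 l\right)$ ($S{\left(l,E \right)} = 4 + l \left(E + l \left(-2\right)\right) = 4 + l \left(E - 2 l\right)$)
$X{\left(N \right)} = -4 - \frac{2 \left(3 + N\right)}{-4 + N}$ ($X{\left(N \right)} = 4 - 2 \left(-2\right)^{2} + \frac{3 + N}{-4 + N} \left(-2\right) = 4 - 8 + \frac{3 + N}{-4 + N} \left(-2\right) = 4 - 8 - \frac{2 \left(3 + N\right)}{-4 + N} = -4 - \frac{2 \left(3 + N\right)}{-4 + N}$)
$42 X{\left(v{\left(5,0 \right)} \right)} + 27 = 42 \frac{2 \left(5 - 0\right)}{-4 + 0} + 27 = 42 \frac{2 \left(5 + 0\right)}{-4} + 27 = 42 \cdot 2 \left(- \frac{1}{4}\right) 5 + 27 = 42 \left(- \frac{5}{2}\right) + 27 = -105 + 27 = -78$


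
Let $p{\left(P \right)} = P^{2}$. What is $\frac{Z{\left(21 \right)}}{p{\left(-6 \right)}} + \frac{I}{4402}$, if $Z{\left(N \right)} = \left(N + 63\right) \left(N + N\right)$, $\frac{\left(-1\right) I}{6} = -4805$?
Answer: $\frac{7423}{71} \approx 104.55$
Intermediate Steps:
$I = 28830$ ($I = \left(-6\right) \left(-4805\right) = 28830$)
$Z{\left(N \right)} = 2 N \left(63 + N\right)$ ($Z{\left(N \right)} = \left(63 + N\right) 2 N = 2 N \left(63 + N\right)$)
$\frac{Z{\left(21 \right)}}{p{\left(-6 \right)}} + \frac{I}{4402} = \frac{2 \cdot 21 \left(63 + 21\right)}{\left(-6\right)^{2}} + \frac{28830}{4402} = \frac{2 \cdot 21 \cdot 84}{36} + 28830 \cdot \frac{1}{4402} = 3528 \cdot \frac{1}{36} + \frac{465}{71} = 98 + \frac{465}{71} = \frac{7423}{71}$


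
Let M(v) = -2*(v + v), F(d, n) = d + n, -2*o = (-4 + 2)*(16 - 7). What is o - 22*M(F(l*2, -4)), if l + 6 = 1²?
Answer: -1223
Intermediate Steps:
l = -5 (l = -6 + 1² = -6 + 1 = -5)
o = 9 (o = -(-4 + 2)*(16 - 7)/2 = -(-1)*9 = -½*(-18) = 9)
M(v) = -4*v
o - 22*M(F(l*2, -4)) = 9 - (-88)*(-5*2 - 4) = 9 - (-88)*(-10 - 4) = 9 - (-88)*(-14) = 9 - 22*56 = 9 - 1232 = -1223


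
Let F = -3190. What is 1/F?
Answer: -1/3190 ≈ -0.00031348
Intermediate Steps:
1/F = 1/(-3190) = -1/3190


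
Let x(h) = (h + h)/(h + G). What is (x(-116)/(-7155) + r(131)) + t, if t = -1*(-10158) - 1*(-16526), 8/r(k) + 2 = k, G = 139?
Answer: 188824304596/7076295 ≈ 26684.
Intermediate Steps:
r(k) = 8/(-2 + k)
x(h) = 2*h/(139 + h) (x(h) = (h + h)/(h + 139) = (2*h)/(139 + h) = 2*h/(139 + h))
t = 26684 (t = 10158 + 16526 = 26684)
(x(-116)/(-7155) + r(131)) + t = ((2*(-116)/(139 - 116))/(-7155) + 8/(-2 + 131)) + 26684 = ((2*(-116)/23)*(-1/7155) + 8/129) + 26684 = ((2*(-116)*(1/23))*(-1/7155) + 8*(1/129)) + 26684 = (-232/23*(-1/7155) + 8/129) + 26684 = (232/164565 + 8/129) + 26684 = 448816/7076295 + 26684 = 188824304596/7076295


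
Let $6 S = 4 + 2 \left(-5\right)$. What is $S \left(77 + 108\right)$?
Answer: $-185$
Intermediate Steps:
$S = -1$ ($S = \frac{4 + 2 \left(-5\right)}{6} = \frac{4 - 10}{6} = \frac{1}{6} \left(-6\right) = -1$)
$S \left(77 + 108\right) = - (77 + 108) = \left(-1\right) 185 = -185$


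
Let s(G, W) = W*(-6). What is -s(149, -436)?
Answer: -2616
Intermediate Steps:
s(G, W) = -6*W
-s(149, -436) = -(-6)*(-436) = -1*2616 = -2616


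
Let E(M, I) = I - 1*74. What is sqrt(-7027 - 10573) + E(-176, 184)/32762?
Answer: 55/16381 + 40*I*sqrt(11) ≈ 0.0033575 + 132.67*I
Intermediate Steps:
E(M, I) = -74 + I (E(M, I) = I - 74 = -74 + I)
sqrt(-7027 - 10573) + E(-176, 184)/32762 = sqrt(-7027 - 10573) + (-74 + 184)/32762 = sqrt(-17600) + 110*(1/32762) = 40*I*sqrt(11) + 55/16381 = 55/16381 + 40*I*sqrt(11)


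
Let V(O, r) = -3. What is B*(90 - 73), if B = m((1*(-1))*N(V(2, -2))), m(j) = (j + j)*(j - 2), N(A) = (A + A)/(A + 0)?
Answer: 272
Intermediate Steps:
N(A) = 2 (N(A) = (2*A)/A = 2)
m(j) = 2*j*(-2 + j) (m(j) = (2*j)*(-2 + j) = 2*j*(-2 + j))
B = 16 (B = 2*((1*(-1))*2)*(-2 + (1*(-1))*2) = 2*(-1*2)*(-2 - 1*2) = 2*(-2)*(-2 - 2) = 2*(-2)*(-4) = 16)
B*(90 - 73) = 16*(90 - 73) = 16*17 = 272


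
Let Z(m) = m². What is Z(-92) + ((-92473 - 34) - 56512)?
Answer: -140555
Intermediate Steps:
Z(-92) + ((-92473 - 34) - 56512) = (-92)² + ((-92473 - 34) - 56512) = 8464 + (-92507 - 56512) = 8464 - 149019 = -140555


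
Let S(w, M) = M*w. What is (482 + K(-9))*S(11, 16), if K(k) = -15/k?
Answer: 255376/3 ≈ 85125.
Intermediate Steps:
K(k) = -15/k
(482 + K(-9))*S(11, 16) = (482 - 15/(-9))*(16*11) = (482 - 15*(-1/9))*176 = (482 + 5/3)*176 = (1451/3)*176 = 255376/3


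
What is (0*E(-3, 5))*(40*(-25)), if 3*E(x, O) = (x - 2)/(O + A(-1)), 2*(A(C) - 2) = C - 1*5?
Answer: 0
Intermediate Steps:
A(C) = -½ + C/2 (A(C) = 2 + (C - 1*5)/2 = 2 + (C - 5)/2 = 2 + (-5 + C)/2 = 2 + (-5/2 + C/2) = -½ + C/2)
E(x, O) = (-2 + x)/(3*(-1 + O)) (E(x, O) = ((x - 2)/(O + (-½ + (½)*(-1))))/3 = ((-2 + x)/(O + (-½ - ½)))/3 = ((-2 + x)/(O - 1))/3 = ((-2 + x)/(-1 + O))/3 = (-2 + x)/(3*(-1 + O)))
(0*E(-3, 5))*(40*(-25)) = (0*((-2 - 3)/(3*(-1 + 5))))*(40*(-25)) = (0*((⅓)*(-5)/4))*(-1000) = (0*((⅓)*(¼)*(-5)))*(-1000) = (0*(-5/12))*(-1000) = 0*(-1000) = 0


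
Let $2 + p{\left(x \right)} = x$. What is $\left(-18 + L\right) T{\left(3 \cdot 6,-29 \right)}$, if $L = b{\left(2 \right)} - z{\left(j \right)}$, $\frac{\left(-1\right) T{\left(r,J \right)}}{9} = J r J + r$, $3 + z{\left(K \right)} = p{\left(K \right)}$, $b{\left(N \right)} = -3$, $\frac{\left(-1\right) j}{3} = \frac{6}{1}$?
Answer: $-272808$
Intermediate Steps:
$j = -18$ ($j = - 3 \cdot \frac{6}{1} = - 3 \cdot 6 \cdot 1 = \left(-3\right) 6 = -18$)
$p{\left(x \right)} = -2 + x$
$z{\left(K \right)} = -5 + K$ ($z{\left(K \right)} = -3 + \left(-2 + K\right) = -5 + K$)
$T{\left(r,J \right)} = - 9 r - 9 r J^{2}$ ($T{\left(r,J \right)} = - 9 \left(J r J + r\right) = - 9 \left(r J^{2} + r\right) = - 9 \left(r + r J^{2}\right) = - 9 r - 9 r J^{2}$)
$L = 20$ ($L = -3 - \left(-5 - 18\right) = -3 - -23 = -3 + 23 = 20$)
$\left(-18 + L\right) T{\left(3 \cdot 6,-29 \right)} = \left(-18 + 20\right) \left(- 9 \cdot 3 \cdot 6 \left(1 + \left(-29\right)^{2}\right)\right) = 2 \left(\left(-9\right) 18 \left(1 + 841\right)\right) = 2 \left(\left(-9\right) 18 \cdot 842\right) = 2 \left(-136404\right) = -272808$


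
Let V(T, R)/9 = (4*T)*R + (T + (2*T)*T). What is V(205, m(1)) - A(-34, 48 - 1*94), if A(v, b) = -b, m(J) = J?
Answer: 765629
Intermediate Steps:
V(T, R) = 9*T + 18*T² + 36*R*T (V(T, R) = 9*((4*T)*R + (T + (2*T)*T)) = 9*(4*R*T + (T + 2*T²)) = 9*(T + 2*T² + 4*R*T) = 9*T + 18*T² + 36*R*T)
V(205, m(1)) - A(-34, 48 - 1*94) = 9*205*(1 + 2*205 + 4*1) - (-1)*(48 - 1*94) = 9*205*(1 + 410 + 4) - (-1)*(48 - 94) = 9*205*415 - (-1)*(-46) = 765675 - 1*46 = 765675 - 46 = 765629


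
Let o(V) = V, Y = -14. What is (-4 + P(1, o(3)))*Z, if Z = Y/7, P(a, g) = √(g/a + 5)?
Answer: 8 - 4*√2 ≈ 2.3431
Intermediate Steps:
P(a, g) = √(5 + g/a)
Z = -2 (Z = -14/7 = -14*⅐ = -2)
(-4 + P(1, o(3)))*Z = (-4 + √(5 + 3/1))*(-2) = (-4 + √(5 + 3*1))*(-2) = (-4 + √(5 + 3))*(-2) = (-4 + √8)*(-2) = (-4 + 2*√2)*(-2) = 8 - 4*√2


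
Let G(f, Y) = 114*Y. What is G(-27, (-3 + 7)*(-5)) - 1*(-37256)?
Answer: 34976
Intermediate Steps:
G(-27, (-3 + 7)*(-5)) - 1*(-37256) = 114*((-3 + 7)*(-5)) - 1*(-37256) = 114*(4*(-5)) + 37256 = 114*(-20) + 37256 = -2280 + 37256 = 34976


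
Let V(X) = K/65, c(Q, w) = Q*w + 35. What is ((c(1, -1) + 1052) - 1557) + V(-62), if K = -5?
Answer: -6124/13 ≈ -471.08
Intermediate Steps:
c(Q, w) = 35 + Q*w
V(X) = -1/13 (V(X) = -5/65 = -5*1/65 = -1/13)
((c(1, -1) + 1052) - 1557) + V(-62) = (((35 + 1*(-1)) + 1052) - 1557) - 1/13 = (((35 - 1) + 1052) - 1557) - 1/13 = ((34 + 1052) - 1557) - 1/13 = (1086 - 1557) - 1/13 = -471 - 1/13 = -6124/13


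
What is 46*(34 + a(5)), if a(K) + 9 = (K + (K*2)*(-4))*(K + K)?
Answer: -14950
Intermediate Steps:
a(K) = -9 - 14*K**2 (a(K) = -9 + (K + (K*2)*(-4))*(K + K) = -9 + (K + (2*K)*(-4))*(2*K) = -9 + (K - 8*K)*(2*K) = -9 + (-7*K)*(2*K) = -9 - 14*K**2)
46*(34 + a(5)) = 46*(34 + (-9 - 14*5**2)) = 46*(34 + (-9 - 14*25)) = 46*(34 + (-9 - 350)) = 46*(34 - 359) = 46*(-325) = -14950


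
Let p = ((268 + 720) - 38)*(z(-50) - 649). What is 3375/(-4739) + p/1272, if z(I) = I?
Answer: -525204325/1004668 ≈ -522.76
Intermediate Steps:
p = -664050 (p = ((268 + 720) - 38)*(-50 - 649) = (988 - 38)*(-699) = 950*(-699) = -664050)
3375/(-4739) + p/1272 = 3375/(-4739) - 664050/1272 = 3375*(-1/4739) - 664050*1/1272 = -3375/4739 - 110675/212 = -525204325/1004668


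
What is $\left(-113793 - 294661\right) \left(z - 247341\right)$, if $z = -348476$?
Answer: $243363836918$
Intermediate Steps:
$\left(-113793 - 294661\right) \left(z - 247341\right) = \left(-113793 - 294661\right) \left(-348476 - 247341\right) = \left(-408454\right) \left(-595817\right) = 243363836918$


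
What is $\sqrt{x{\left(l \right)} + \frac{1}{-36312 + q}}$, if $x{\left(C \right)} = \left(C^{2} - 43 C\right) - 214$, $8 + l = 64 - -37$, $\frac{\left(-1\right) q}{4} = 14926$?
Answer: $\frac{5 \sqrt{102239511079}}{24004} \approx 66.603$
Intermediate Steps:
$q = -59704$ ($q = \left(-4\right) 14926 = -59704$)
$l = 93$ ($l = -8 + \left(64 - -37\right) = -8 + \left(64 + 37\right) = -8 + 101 = 93$)
$x{\left(C \right)} = -214 + C^{2} - 43 C$
$\sqrt{x{\left(l \right)} + \frac{1}{-36312 + q}} = \sqrt{\left(-214 + 93^{2} - 3999\right) + \frac{1}{-36312 - 59704}} = \sqrt{\left(-214 + 8649 - 3999\right) + \frac{1}{-96016}} = \sqrt{4436 - \frac{1}{96016}} = \sqrt{\frac{425926975}{96016}} = \frac{5 \sqrt{102239511079}}{24004}$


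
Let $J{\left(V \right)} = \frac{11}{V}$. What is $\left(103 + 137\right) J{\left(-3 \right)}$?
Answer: $-880$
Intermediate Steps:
$\left(103 + 137\right) J{\left(-3 \right)} = \left(103 + 137\right) \frac{11}{-3} = 240 \cdot 11 \left(- \frac{1}{3}\right) = 240 \left(- \frac{11}{3}\right) = -880$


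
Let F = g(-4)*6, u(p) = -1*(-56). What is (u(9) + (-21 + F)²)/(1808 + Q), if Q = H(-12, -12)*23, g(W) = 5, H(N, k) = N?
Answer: 137/1532 ≈ 0.089426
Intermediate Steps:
u(p) = 56
F = 30 (F = 5*6 = 30)
Q = -276 (Q = -12*23 = -276)
(u(9) + (-21 + F)²)/(1808 + Q) = (56 + (-21 + 30)²)/(1808 - 276) = (56 + 9²)/1532 = (56 + 81)*(1/1532) = 137*(1/1532) = 137/1532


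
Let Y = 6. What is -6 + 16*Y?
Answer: 90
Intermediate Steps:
-6 + 16*Y = -6 + 16*6 = -6 + 96 = 90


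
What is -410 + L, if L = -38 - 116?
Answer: -564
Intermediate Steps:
L = -154
-410 + L = -410 - 154 = -564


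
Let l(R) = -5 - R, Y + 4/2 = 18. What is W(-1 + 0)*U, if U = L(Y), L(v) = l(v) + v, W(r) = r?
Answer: 5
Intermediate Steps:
Y = 16 (Y = -2 + 18 = 16)
L(v) = -5 (L(v) = (-5 - v) + v = -5)
U = -5
W(-1 + 0)*U = (-1 + 0)*(-5) = -1*(-5) = 5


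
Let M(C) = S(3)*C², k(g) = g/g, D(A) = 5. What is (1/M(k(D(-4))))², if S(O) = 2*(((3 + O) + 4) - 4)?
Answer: 1/144 ≈ 0.0069444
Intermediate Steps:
k(g) = 1
S(O) = 6 + 2*O (S(O) = 2*((7 + O) - 4) = 2*(3 + O) = 6 + 2*O)
M(C) = 12*C² (M(C) = (6 + 2*3)*C² = (6 + 6)*C² = 12*C²)
(1/M(k(D(-4))))² = (1/(12*1²))² = (1/(12*1))² = (1/12)² = 1/144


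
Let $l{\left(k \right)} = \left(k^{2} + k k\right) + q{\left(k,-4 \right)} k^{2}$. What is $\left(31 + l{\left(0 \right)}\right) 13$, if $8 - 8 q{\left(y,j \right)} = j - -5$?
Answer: $403$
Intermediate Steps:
$q{\left(y,j \right)} = \frac{3}{8} - \frac{j}{8}$ ($q{\left(y,j \right)} = 1 - \frac{j - -5}{8} = 1 - \frac{j + 5}{8} = 1 - \frac{5 + j}{8} = 1 - \left(\frac{5}{8} + \frac{j}{8}\right) = \frac{3}{8} - \frac{j}{8}$)
$l{\left(k \right)} = \frac{23 k^{2}}{8}$ ($l{\left(k \right)} = \left(k^{2} + k k\right) + \left(\frac{3}{8} - - \frac{1}{2}\right) k^{2} = \left(k^{2} + k^{2}\right) + \left(\frac{3}{8} + \frac{1}{2}\right) k^{2} = 2 k^{2} + \frac{7 k^{2}}{8} = \frac{23 k^{2}}{8}$)
$\left(31 + l{\left(0 \right)}\right) 13 = \left(31 + \frac{23 \cdot 0^{2}}{8}\right) 13 = \left(31 + \frac{23}{8} \cdot 0\right) 13 = \left(31 + 0\right) 13 = 31 \cdot 13 = 403$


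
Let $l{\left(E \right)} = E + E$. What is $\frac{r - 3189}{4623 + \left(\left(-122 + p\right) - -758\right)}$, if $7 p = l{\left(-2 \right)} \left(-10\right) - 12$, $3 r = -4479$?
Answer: $- \frac{4682}{5263} \approx -0.88961$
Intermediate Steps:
$r = -1493$ ($r = \frac{1}{3} \left(-4479\right) = -1493$)
$l{\left(E \right)} = 2 E$
$p = 4$ ($p = \frac{2 \left(-2\right) \left(-10\right) - 12}{7} = \frac{\left(-4\right) \left(-10\right) - 12}{7} = \frac{40 - 12}{7} = \frac{1}{7} \cdot 28 = 4$)
$\frac{r - 3189}{4623 + \left(\left(-122 + p\right) - -758\right)} = \frac{-1493 - 3189}{4623 + \left(\left(-122 + 4\right) - -758\right)} = - \frac{4682}{4623 + \left(-118 + 758\right)} = - \frac{4682}{4623 + 640} = - \frac{4682}{5263}$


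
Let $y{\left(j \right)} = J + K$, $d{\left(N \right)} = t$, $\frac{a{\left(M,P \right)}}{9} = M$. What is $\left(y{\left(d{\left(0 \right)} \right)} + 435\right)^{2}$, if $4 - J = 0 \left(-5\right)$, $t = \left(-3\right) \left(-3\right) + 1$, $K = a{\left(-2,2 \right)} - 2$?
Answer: $175561$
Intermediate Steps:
$a{\left(M,P \right)} = 9 M$
$K = -20$ ($K = 9 \left(-2\right) - 2 = -18 - 2 = -20$)
$t = 10$ ($t = 9 + 1 = 10$)
$J = 4$ ($J = 4 - 0 \left(-5\right) = 4 - 0 = 4 + 0 = 4$)
$d{\left(N \right)} = 10$
$y{\left(j \right)} = -16$ ($y{\left(j \right)} = 4 - 20 = -16$)
$\left(y{\left(d{\left(0 \right)} \right)} + 435\right)^{2} = \left(-16 + 435\right)^{2} = 419^{2} = 175561$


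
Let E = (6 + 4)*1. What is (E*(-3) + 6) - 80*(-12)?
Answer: 936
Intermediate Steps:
E = 10 (E = 10*1 = 10)
(E*(-3) + 6) - 80*(-12) = (10*(-3) + 6) - 80*(-12) = (-30 + 6) + 960 = -24 + 960 = 936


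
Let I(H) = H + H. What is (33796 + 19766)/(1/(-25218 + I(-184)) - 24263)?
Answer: -1370437332/620793119 ≈ -2.2076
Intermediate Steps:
I(H) = 2*H
(33796 + 19766)/(1/(-25218 + I(-184)) - 24263) = (33796 + 19766)/(1/(-25218 + 2*(-184)) - 24263) = 53562/(1/(-25218 - 368) - 24263) = 53562/(1/(-25586) - 24263) = 53562/(-1/25586 - 24263) = 53562/(-620793119/25586) = 53562*(-25586/620793119) = -1370437332/620793119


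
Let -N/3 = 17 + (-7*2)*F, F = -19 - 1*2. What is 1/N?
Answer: -1/933 ≈ -0.0010718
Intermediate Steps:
F = -21 (F = -19 - 2 = -21)
N = -933 (N = -3*(17 - 7*2*(-21)) = -3*(17 - 14*(-21)) = -3*(17 + 294) = -3*311 = -933)
1/N = 1/(-933) = -1/933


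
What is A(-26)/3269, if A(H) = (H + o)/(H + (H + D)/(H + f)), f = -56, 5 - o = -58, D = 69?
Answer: -3034/7110075 ≈ -0.00042672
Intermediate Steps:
o = 63 (o = 5 - 1*(-58) = 5 + 58 = 63)
A(H) = (63 + H)/(H + (69 + H)/(-56 + H)) (A(H) = (H + 63)/(H + (H + 69)/(H - 56)) = (63 + H)/(H + (69 + H)/(-56 + H)))
A(-26)/3269 = ((-3528 + (-26)**2 + 7*(-26))/(69 + (-26)**2 - 55*(-26)))/3269 = ((-3528 + 676 - 182)/(69 + 676 + 1430))*(1/3269) = (-3034/2175)*(1/3269) = ((1/2175)*(-3034))*(1/3269) = -3034/2175*1/3269 = -3034/7110075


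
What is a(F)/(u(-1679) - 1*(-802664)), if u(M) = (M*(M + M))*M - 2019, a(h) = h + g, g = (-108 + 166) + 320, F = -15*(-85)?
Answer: -1653/9465539033 ≈ -1.7463e-7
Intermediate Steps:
F = 1275
g = 378 (g = 58 + 320 = 378)
a(h) = 378 + h (a(h) = h + 378 = 378 + h)
u(M) = -2019 + 2*M**3 (u(M) = (M*(2*M))*M - 2019 = (2*M**2)*M - 2019 = 2*M**3 - 2019 = -2019 + 2*M**3)
a(F)/(u(-1679) - 1*(-802664)) = (378 + 1275)/((-2019 + 2*(-1679)**3) - 1*(-802664)) = 1653/((-2019 + 2*(-4733169839)) + 802664) = 1653/((-2019 - 9466339678) + 802664) = 1653/(-9466341697 + 802664) = 1653/(-9465539033) = 1653*(-1/9465539033) = -1653/9465539033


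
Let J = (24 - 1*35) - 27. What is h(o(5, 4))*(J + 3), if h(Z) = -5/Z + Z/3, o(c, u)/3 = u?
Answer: -1505/12 ≈ -125.42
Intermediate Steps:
o(c, u) = 3*u
h(Z) = -5/Z + Z/3 (h(Z) = -5/Z + Z*(⅓) = -5/Z + Z/3)
J = -38 (J = (24 - 35) - 27 = -11 - 27 = -38)
h(o(5, 4))*(J + 3) = (-5/(3*4) + (3*4)/3)*(-38 + 3) = (-5/12 + (⅓)*12)*(-35) = (-5*1/12 + 4)*(-35) = (-5/12 + 4)*(-35) = (43/12)*(-35) = -1505/12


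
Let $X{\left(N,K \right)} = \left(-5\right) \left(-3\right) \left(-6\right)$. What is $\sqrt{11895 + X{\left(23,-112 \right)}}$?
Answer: $\sqrt{11805} \approx 108.65$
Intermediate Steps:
$X{\left(N,K \right)} = -90$ ($X{\left(N,K \right)} = 15 \left(-6\right) = -90$)
$\sqrt{11895 + X{\left(23,-112 \right)}} = \sqrt{11895 - 90} = \sqrt{11805}$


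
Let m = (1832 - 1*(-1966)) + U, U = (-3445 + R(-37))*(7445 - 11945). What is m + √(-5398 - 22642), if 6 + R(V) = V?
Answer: 15699798 + 2*I*√7010 ≈ 1.57e+7 + 167.45*I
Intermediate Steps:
R(V) = -6 + V
U = 15696000 (U = (-3445 + (-6 - 37))*(7445 - 11945) = (-3445 - 43)*(-4500) = -3488*(-4500) = 15696000)
m = 15699798 (m = (1832 - 1*(-1966)) + 15696000 = (1832 + 1966) + 15696000 = 3798 + 15696000 = 15699798)
m + √(-5398 - 22642) = 15699798 + √(-5398 - 22642) = 15699798 + √(-28040) = 15699798 + 2*I*√7010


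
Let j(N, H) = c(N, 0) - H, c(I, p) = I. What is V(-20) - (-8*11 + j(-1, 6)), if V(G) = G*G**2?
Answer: -7905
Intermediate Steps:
j(N, H) = N - H
V(G) = G**3
V(-20) - (-8*11 + j(-1, 6)) = (-20)**3 - (-8*11 + (-1 - 1*6)) = -8000 - (-88 + (-1 - 6)) = -8000 - (-88 - 7) = -8000 - 1*(-95) = -8000 + 95 = -7905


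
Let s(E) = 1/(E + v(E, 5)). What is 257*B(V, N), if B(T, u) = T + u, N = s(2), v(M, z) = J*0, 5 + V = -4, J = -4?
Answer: -4369/2 ≈ -2184.5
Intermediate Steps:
V = -9 (V = -5 - 4 = -9)
v(M, z) = 0 (v(M, z) = -4*0 = 0)
s(E) = 1/E (s(E) = 1/(E + 0) = 1/E)
N = ½ (N = 1/2 = ½ ≈ 0.50000)
257*B(V, N) = 257*(-9 + ½) = 257*(-17/2) = -4369/2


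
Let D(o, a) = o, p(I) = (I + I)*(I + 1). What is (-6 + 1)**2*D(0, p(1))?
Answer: 0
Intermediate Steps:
p(I) = 2*I*(1 + I) (p(I) = (2*I)*(1 + I) = 2*I*(1 + I))
(-6 + 1)**2*D(0, p(1)) = (-6 + 1)**2*0 = (-5)**2*0 = 25*0 = 0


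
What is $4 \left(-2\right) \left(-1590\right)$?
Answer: $12720$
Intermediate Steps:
$4 \left(-2\right) \left(-1590\right) = \left(-8\right) \left(-1590\right) = 12720$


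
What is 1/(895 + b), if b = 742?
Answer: 1/1637 ≈ 0.00061087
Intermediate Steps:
1/(895 + b) = 1/(895 + 742) = 1/1637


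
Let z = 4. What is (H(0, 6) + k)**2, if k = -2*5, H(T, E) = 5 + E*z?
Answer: 361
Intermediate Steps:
H(T, E) = 5 + 4*E (H(T, E) = 5 + E*4 = 5 + 4*E)
k = -10
(H(0, 6) + k)**2 = ((5 + 4*6) - 10)**2 = ((5 + 24) - 10)**2 = (29 - 10)**2 = 19**2 = 361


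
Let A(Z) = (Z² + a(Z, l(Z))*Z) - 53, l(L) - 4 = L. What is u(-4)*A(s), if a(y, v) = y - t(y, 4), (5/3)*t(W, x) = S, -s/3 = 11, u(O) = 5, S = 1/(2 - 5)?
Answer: 10592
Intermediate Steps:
S = -⅓ (S = 1/(-3) = -⅓ ≈ -0.33333)
s = -33 (s = -3*11 = -33)
t(W, x) = -⅕ (t(W, x) = (⅗)*(-⅓) = -⅕)
l(L) = 4 + L
a(y, v) = ⅕ + y (a(y, v) = y - 1*(-⅕) = y + ⅕ = ⅕ + y)
A(Z) = -53 + Z² + Z*(⅕ + Z) (A(Z) = (Z² + (⅕ + Z)*Z) - 53 = (Z² + Z*(⅕ + Z)) - 53 = -53 + Z² + Z*(⅕ + Z))
u(-4)*A(s) = 5*(-53 + 2*(-33)² + (⅕)*(-33)) = 5*(-53 + 2*1089 - 33/5) = 5*(-53 + 2178 - 33/5) = 5*(10592/5) = 10592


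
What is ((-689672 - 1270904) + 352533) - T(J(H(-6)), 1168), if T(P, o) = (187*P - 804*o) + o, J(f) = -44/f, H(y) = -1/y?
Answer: -620771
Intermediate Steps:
T(P, o) = -803*o + 187*P (T(P, o) = (-804*o + 187*P) + o = -803*o + 187*P)
((-689672 - 1270904) + 352533) - T(J(H(-6)), 1168) = ((-689672 - 1270904) + 352533) - (-803*1168 + 187*(-44/((-1/(-6))))) = (-1960576 + 352533) - (-937904 + 187*(-44/((-1*(-1/6))))) = -1608043 - (-937904 + 187*(-44/1/6)) = -1608043 - (-937904 + 187*(-44*6)) = -1608043 - (-937904 + 187*(-264)) = -1608043 - (-937904 - 49368) = -1608043 - 1*(-987272) = -1608043 + 987272 = -620771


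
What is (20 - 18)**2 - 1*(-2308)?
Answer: 2312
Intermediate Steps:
(20 - 18)**2 - 1*(-2308) = 2**2 + 2308 = 4 + 2308 = 2312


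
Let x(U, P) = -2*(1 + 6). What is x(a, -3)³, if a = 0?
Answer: -2744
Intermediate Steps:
x(U, P) = -14 (x(U, P) = -2*7 = -14)
x(a, -3)³ = (-14)³ = -2744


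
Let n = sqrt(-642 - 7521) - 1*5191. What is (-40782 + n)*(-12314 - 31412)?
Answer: 2010215398 - 131178*I*sqrt(907) ≈ 2.0102e+9 - 3.9506e+6*I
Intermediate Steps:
n = -5191 + 3*I*sqrt(907) (n = sqrt(-8163) - 5191 = 3*I*sqrt(907) - 5191 = -5191 + 3*I*sqrt(907) ≈ -5191.0 + 90.349*I)
(-40782 + n)*(-12314 - 31412) = (-40782 + (-5191 + 3*I*sqrt(907)))*(-12314 - 31412) = (-45973 + 3*I*sqrt(907))*(-43726) = 2010215398 - 131178*I*sqrt(907)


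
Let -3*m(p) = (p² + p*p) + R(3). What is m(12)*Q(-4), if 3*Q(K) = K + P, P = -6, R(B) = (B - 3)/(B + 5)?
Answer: 320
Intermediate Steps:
R(B) = (-3 + B)/(5 + B)
m(p) = -2*p²/3 (m(p) = -((p² + p*p) + (-3 + 3)/(5 + 3))/3 = -((p² + p²) + 0/8)/3 = -(2*p² + (⅛)*0)/3 = -(2*p² + 0)/3 = -2*p²/3)
Q(K) = -2 + K/3 (Q(K) = (K - 6)/3 = (-6 + K)/3 = -2 + K/3)
m(12)*Q(-4) = (-⅔*12²)*(-2 + (⅓)*(-4)) = (-⅔*144)*(-2 - 4/3) = -96*(-10/3) = 320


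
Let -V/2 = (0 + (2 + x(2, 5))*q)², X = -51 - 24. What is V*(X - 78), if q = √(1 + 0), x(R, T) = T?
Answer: 14994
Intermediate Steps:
q = 1 (q = √1 = 1)
X = -75
V = -98 (V = -2*(0 + (2 + 5)*1)² = -2*(0 + 7*1)² = -2*(0 + 7)² = -2*7² = -2*49 = -98)
V*(X - 78) = -98*(-75 - 78) = -98*(-153) = 14994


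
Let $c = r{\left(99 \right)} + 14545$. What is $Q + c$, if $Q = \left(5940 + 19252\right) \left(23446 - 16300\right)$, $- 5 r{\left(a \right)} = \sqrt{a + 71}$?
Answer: $180036577 - \frac{\sqrt{170}}{5} \approx 1.8004 \cdot 10^{8}$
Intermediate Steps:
$r{\left(a \right)} = - \frac{\sqrt{71 + a}}{5}$ ($r{\left(a \right)} = - \frac{\sqrt{a + 71}}{5} = - \frac{\sqrt{71 + a}}{5}$)
$c = 14545 - \frac{\sqrt{170}}{5}$ ($c = - \frac{\sqrt{71 + 99}}{5} + 14545 = - \frac{\sqrt{170}}{5} + 14545 = 14545 - \frac{\sqrt{170}}{5} \approx 14542.0$)
$Q = 180022032$ ($Q = 25192 \cdot 7146 = 180022032$)
$Q + c = 180022032 + \left(14545 - \frac{\sqrt{170}}{5}\right) = 180036577 - \frac{\sqrt{170}}{5}$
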